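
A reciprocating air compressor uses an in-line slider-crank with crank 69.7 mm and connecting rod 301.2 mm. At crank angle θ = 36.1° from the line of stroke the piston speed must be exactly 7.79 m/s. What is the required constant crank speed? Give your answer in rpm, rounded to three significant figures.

1520

For an in-line slider-crank, |v_piston| = rω|sinθ|·[1 + r cosθ/√(L² − r² sin²θ)].
With r = 0.0697 m, L = 0.3012 m, θ = 36.1°: the bracketed kinematic factor |dx/dθ| = 0.048818 m.
ω = v/|dx/dθ| = 7.79/0.048818 = 159.57 rad/s.
N = 60ω/(2π) = 1523.8 rpm.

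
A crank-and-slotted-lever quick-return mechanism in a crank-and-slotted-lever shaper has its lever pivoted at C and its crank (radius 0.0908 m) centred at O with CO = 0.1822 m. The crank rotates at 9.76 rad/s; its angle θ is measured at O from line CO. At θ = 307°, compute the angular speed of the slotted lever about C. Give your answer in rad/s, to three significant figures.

2.90

ω = 9.76 rad/s
Crank pin A relative to C: A = (d + r cosθ, r sinθ); lever angle φ = atan2(r sinθ, d + r cosθ).
Differentiating tanφ: φ̇ = rω(d cosθ + r)/(d² + r² + 2dr cosθ).
d² + r² + 2dr cosθ = |CA|² = 0.061354 m²;  d cosθ + r = +0.20045 m.
|ω_lever| = |0.0908·9.76·+0.20045| / 0.061354 = 2.8953 rad/s.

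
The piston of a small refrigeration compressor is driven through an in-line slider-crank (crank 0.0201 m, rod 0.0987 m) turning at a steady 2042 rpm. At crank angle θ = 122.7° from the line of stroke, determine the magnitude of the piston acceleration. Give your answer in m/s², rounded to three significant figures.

ω = 2π·2042/60 = 213.8 rad/s
x(θ) = r cosθ + √(L² − r² sin²θ); with ω constant, a = ω²·d²x/dθ².
d²x/dθ² = −r cosθ − r²(cos2θ)/√u − r⁴ sin²2θ/(4u^{3/2}),  u = L² − r² sin²θ = 0.00945559 m².
Substituting r = 0.0201 m, L = 0.0987 m, θ = 122.7°: d²x/dθ² = +0.012552 m.
a = ω²·d²x/dθ² = (213.8)²·(+0.012552) = +573.95 m/s²;  |a| = 573.95 m/s².

574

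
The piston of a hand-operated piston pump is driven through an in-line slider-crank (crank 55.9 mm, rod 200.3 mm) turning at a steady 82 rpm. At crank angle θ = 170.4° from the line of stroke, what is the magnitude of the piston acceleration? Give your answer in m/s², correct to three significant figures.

2.97

ω = 2π·82/60 = 8.587 rad/s
x(θ) = r cosθ + √(L² − r² sin²θ); with ω constant, a = ω²·d²x/dθ².
d²x/dθ² = −r cosθ − r²(cos2θ)/√u − r⁴ sin²2θ/(4u^{3/2}),  u = L² − r² sin²θ = 0.0400332 m².
Substituting r = 0.0559 m, L = 0.2003 m, θ = 170.4°: d²x/dθ² = +0.040335 m.
a = ω²·d²x/dθ² = (8.587)²·(+0.040335) = +2.9742 m/s²;  |a| = 2.9742 m/s².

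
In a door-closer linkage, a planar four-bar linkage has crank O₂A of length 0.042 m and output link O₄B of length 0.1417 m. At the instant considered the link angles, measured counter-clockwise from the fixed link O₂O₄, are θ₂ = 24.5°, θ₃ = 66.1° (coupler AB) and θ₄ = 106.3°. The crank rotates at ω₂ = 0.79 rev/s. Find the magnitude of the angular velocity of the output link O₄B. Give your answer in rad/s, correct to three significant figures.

1.51

ω₂ = 4.964 rad/s (from 0.79 rev/s).
Differentiating the loop-closure r₂e^{iθ₂}+r₃e^{iθ₃}=r₁+r₄e^{iθ₄} gives r₂ω₂e^{iθ₂}+r₃ω₃e^{iθ₃}=r₄ω₄e^{iθ₄}.
Eliminating the other unknown: ω₄ = r₂ω₂ sin(θ₂−θ₃) / [r₄ sin(θ₄−θ₃)].
Numerator sine = -0.66393; denominator sine = +0.64546.
Result = 0.042·4.964·(-0.66393) / (0.1417·(+0.64546)) = -1.5133 rad/s; magnitude 1.5133 rad/s.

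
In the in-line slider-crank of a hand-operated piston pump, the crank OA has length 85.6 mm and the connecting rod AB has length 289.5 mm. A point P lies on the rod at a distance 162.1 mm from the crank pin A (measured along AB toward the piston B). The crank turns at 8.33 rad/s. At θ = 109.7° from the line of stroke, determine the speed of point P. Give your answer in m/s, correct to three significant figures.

0.641

ω = 8.33 rad/s.  Crank-pin speed |V_A| = rω = 0.71305 m/s, perpendicular to OA.
Rod angle: sinφ = −(r/L) sinθ ⇒ φ = -16.163°; ω_rod = −rω cosθ/√(L²−r²sin²θ) = +0.86445 rad/s.
V_P = V_A + ω_rod × AP, with AP = 0.1621 m along the rod.
Components: V_Px = −rω sinθ − a·ω_rod·sinφ = -0.63231 m/s;  V_Py = rω cosθ + a·ω_rod·cosφ = -0.10578 m/s.
|V_P| = √(V_Px² + V_Py²) = 0.64109 m/s.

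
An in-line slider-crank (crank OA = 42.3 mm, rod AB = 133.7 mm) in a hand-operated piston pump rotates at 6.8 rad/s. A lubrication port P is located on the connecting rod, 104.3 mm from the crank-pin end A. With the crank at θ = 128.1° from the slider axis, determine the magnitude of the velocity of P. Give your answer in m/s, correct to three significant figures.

ω = 6.8 rad/s.  Crank-pin speed |V_A| = rω = 0.28764 m/s, perpendicular to OA.
Rod angle: sinφ = −(r/L) sinθ ⇒ φ = -14.417°; ω_rod = −rω cosθ/√(L²−r²sin²θ) = +1.3706 rad/s.
V_P = V_A + ω_rod × AP, with AP = 0.1043 m along the rod.
Components: V_Px = −rω sinθ − a·ω_rod·sinφ = -0.19076 m/s;  V_Py = rω cosθ + a·ω_rod·cosφ = -0.039028 m/s.
|V_P| = √(V_Px² + V_Py²) = 0.19471 m/s.

0.195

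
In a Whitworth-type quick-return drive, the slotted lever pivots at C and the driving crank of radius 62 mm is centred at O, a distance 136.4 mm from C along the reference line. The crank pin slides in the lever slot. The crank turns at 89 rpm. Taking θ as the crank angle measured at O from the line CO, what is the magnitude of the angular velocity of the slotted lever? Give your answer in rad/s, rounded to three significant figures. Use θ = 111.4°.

0.434

ω = 9.32 rad/s (from 89 rpm).
Crank pin A relative to C: A = (d + r cosθ, r sinθ); lever angle φ = atan2(r sinθ, d + r cosθ).
Differentiating tanφ: φ̇ = rω(d cosθ + r)/(d² + r² + 2dr cosθ).
d² + r² + 2dr cosθ = |CA|² = 0.0162776 m²;  d cosθ + r = +0.012231 m.
|ω_lever| = |0.062·9.32·+0.012231| / 0.0162776 = 0.43419 rad/s.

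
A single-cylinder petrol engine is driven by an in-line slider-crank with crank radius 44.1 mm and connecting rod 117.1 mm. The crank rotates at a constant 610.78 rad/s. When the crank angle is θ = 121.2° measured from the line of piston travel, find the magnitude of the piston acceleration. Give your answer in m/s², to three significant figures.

11400

ω = 610.8 rad/s
x(θ) = r cosθ + √(L² − r² sin²θ); with ω constant, a = ω²·d²x/dθ².
d²x/dθ² = −r cosθ − r²(cos2θ)/√u − r⁴ sin²2θ/(4u^{3/2}),  u = L² − r² sin²θ = 0.0122895 m².
Substituting r = 0.0441 m, L = 0.1171 m, θ = 121.2°: d²x/dθ² = +0.030428 m.
a = ω²·d²x/dθ² = (610.8)²·(+0.030428) = +11351 m/s²;  |a| = 11351 m/s².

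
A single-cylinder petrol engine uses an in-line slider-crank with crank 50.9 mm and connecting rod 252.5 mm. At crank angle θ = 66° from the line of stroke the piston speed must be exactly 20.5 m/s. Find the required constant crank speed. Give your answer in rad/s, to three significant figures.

For an in-line slider-crank, |v_piston| = rω|sinθ|·[1 + r cosθ/√(L² − r² sin²θ)].
With r = 0.0509 m, L = 0.2525 m, θ = 66°: the bracketed kinematic factor |dx/dθ| = 0.050378 m.
ω = v/|dx/dθ| = 20.5/0.050378 = 406.92 rad/s.

407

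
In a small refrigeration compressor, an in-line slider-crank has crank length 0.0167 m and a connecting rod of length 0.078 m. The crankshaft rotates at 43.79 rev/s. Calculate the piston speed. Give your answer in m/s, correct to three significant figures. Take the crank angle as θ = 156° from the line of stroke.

ω = 2π·43.8 = 275.1 rad/s
For an in-line slider-crank, x = r cosθ + √(L² − r² sin²θ), so v = −rω sinθ·[1 + r cosθ/√(L² − r² sin²θ)].
With r = 0.0167 m, L = 0.078 m, θ = 156°: √(L² − r² sin²θ) = 0.077704 m.
v = −0.0167·275.1·0.40674·[1 + 0.0167·-0.91355/0.077704] = -1.502 m/s.
|v| = 1.502 m/s.

1.50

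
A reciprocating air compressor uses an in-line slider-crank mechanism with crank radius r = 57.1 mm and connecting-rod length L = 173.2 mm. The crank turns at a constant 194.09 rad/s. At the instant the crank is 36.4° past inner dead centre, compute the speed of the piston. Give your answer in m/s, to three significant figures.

8.36

ω = 194.1 rad/s
For an in-line slider-crank, x = r cosθ + √(L² − r² sin²θ), so v = −rω sinθ·[1 + r cosθ/√(L² − r² sin²θ)].
With r = 0.0571 m, L = 0.1732 m, θ = 36.4°: √(L² − r² sin²θ) = 0.16985 m.
v = −0.0571·194.1·0.59342·[1 + 0.0571·0.80489/0.16985] = -8.3561 m/s.
|v| = 8.3561 m/s.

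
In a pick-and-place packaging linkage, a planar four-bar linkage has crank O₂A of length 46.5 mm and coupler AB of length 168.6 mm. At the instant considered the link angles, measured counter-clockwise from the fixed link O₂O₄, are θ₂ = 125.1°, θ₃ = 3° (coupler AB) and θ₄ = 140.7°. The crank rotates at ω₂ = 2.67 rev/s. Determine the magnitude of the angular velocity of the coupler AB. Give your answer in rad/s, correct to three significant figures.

ω₂ = 16.78 rad/s (from 2.67 rev/s).
Differentiating the loop-closure r₂e^{iθ₂}+r₃e^{iθ₃}=r₁+r₄e^{iθ₄} gives r₂ω₂e^{iθ₂}+r₃ω₃e^{iθ₃}=r₄ω₄e^{iθ₄}.
Eliminating the other unknown: ω₃ = r₂ω₂ sin(θ₄−θ₂) / [r₃ sin(θ₃−θ₄)].
Numerator sine = +0.26892; denominator sine = -0.67301.
Result = 0.0465·16.78·(+0.26892) / (0.1686·(-0.67301)) = -1.8488 rad/s; magnitude 1.8488 rad/s.

1.85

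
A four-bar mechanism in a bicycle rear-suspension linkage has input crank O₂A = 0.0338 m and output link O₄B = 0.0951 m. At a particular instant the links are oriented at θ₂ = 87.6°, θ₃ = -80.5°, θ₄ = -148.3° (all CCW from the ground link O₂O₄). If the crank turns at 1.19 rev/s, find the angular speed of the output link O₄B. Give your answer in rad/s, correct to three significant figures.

0.592

ω₂ = 7.477 rad/s (from 1.19 rev/s).
Differentiating the loop-closure r₂e^{iθ₂}+r₃e^{iθ₃}=r₁+r₄e^{iθ₄} gives r₂ω₂e^{iθ₂}+r₃ω₃e^{iθ₃}=r₄ω₄e^{iθ₄}.
Eliminating the other unknown: ω₄ = r₂ω₂ sin(θ₂−θ₃) / [r₄ sin(θ₄−θ₃)].
Numerator sine = +0.20620; denominator sine = -0.92587.
Result = 0.0338·7.477·(+0.20620) / (0.0951·(-0.92587)) = -0.59185 rad/s; magnitude 0.59185 rad/s.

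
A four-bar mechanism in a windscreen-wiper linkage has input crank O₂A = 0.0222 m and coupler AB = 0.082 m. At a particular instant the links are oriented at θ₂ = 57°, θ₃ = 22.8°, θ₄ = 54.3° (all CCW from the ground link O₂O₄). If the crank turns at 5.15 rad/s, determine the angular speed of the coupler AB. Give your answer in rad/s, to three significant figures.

ω₂ = 5.15 rad/s
Differentiating the loop-closure r₂e^{iθ₂}+r₃e^{iθ₃}=r₁+r₄e^{iθ₄} gives r₂ω₂e^{iθ₂}+r₃ω₃e^{iθ₃}=r₄ω₄e^{iθ₄}.
Eliminating the other unknown: ω₃ = r₂ω₂ sin(θ₄−θ₂) / [r₃ sin(θ₃−θ₄)].
Numerator sine = -0.04711; denominator sine = -0.52250.
Result = 0.0222·5.15·(-0.04711) / (0.082·(-0.52250)) = +0.1257 rad/s; magnitude 0.1257 rad/s.

0.126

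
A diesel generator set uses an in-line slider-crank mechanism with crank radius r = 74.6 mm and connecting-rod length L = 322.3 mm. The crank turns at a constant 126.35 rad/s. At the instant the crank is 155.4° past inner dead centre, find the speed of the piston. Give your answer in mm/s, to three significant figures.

3090

ω = 126.3 rad/s
For an in-line slider-crank, x = r cosθ + √(L² − r² sin²θ), so v = −rω sinθ·[1 + r cosθ/√(L² − r² sin²θ)].
With r = 0.0746 m, L = 0.3223 m, θ = 155.4°: √(L² − r² sin²θ) = 0.3208 m.
v = −0.0746·126.3·0.41628·[1 + 0.0746·-0.90924/0.3208] = -3.0941 m/s.
|v| = 3.0941 m/s = 3094.1 mm/s.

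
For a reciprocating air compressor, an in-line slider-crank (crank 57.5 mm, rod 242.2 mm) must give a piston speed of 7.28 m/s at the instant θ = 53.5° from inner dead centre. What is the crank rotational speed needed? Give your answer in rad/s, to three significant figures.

For an in-line slider-crank, |v_piston| = rω|sinθ|·[1 + r cosθ/√(L² − r² sin²θ)].
With r = 0.0575 m, L = 0.2422 m, θ = 53.5°: the bracketed kinematic factor |dx/dθ| = 0.052871 m.
ω = v/|dx/dθ| = 7.28/0.052871 = 137.69 rad/s.

138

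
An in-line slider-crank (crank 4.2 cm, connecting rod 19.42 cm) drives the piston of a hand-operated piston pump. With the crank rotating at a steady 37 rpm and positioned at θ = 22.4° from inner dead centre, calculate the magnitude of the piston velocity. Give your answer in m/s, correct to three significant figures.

ω = 2π·37/60 = 3.875 rad/s
For an in-line slider-crank, x = r cosθ + √(L² − r² sin²θ), so v = −rω sinθ·[1 + r cosθ/√(L² − r² sin²θ)].
With r = 0.042 m, L = 0.1942 m, θ = 22.4°: √(L² − r² sin²θ) = 0.19354 m.
v = −0.042·3.875·0.38107·[1 + 0.042·0.92455/0.19354] = -0.074455 m/s.
|v| = 0.074455 m/s.

0.0745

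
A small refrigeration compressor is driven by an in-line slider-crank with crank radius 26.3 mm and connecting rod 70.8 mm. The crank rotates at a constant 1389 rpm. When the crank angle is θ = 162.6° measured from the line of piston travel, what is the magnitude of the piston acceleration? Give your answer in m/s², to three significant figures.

ω = 2π·1389/60 = 145.5 rad/s
x(θ) = r cosθ + √(L² − r² sin²θ); with ω constant, a = ω²·d²x/dθ².
d²x/dθ² = −r cosθ − r²(cos2θ)/√u − r⁴ sin²2θ/(4u^{3/2}),  u = L² − r² sin²θ = 0.00495079 m².
Substituting r = 0.0263 m, L = 0.0708 m, θ = 162.6°: d²x/dθ² = +0.016912 m.
a = ω²·d²x/dθ² = (145.5)²·(+0.016912) = +357.82 m/s²;  |a| = 357.82 m/s².

358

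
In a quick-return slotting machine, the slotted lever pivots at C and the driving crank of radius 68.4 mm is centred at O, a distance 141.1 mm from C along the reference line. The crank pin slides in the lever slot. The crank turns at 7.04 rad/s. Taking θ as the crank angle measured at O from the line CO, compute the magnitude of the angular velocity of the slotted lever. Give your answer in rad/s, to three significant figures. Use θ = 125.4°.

0.479

ω = 7.04 rad/s
Crank pin A relative to C: A = (d + r cosθ, r sinθ); lever angle φ = atan2(r sinθ, d + r cosθ).
Differentiating tanφ: φ̇ = rω(d cosθ + r)/(d² + r² + 2dr cosθ).
d² + r² + 2dr cosθ = |CA|² = 0.0134062 m²;  d cosθ + r = -0.013337 m.
|ω_lever| = |0.0684·7.04·-0.013337| / 0.0134062 = 0.47903 rad/s.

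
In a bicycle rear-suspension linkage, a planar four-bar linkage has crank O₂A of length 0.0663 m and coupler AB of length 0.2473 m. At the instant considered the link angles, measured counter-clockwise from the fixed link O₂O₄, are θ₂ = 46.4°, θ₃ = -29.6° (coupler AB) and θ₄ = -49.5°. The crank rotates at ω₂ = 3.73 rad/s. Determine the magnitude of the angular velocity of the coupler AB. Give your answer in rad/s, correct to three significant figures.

ω₂ = 3.73 rad/s
Differentiating the loop-closure r₂e^{iθ₂}+r₃e^{iθ₃}=r₁+r₄e^{iθ₄} gives r₂ω₂e^{iθ₂}+r₃ω₃e^{iθ₃}=r₄ω₄e^{iθ₄}.
Eliminating the other unknown: ω₃ = r₂ω₂ sin(θ₄−θ₂) / [r₃ sin(θ₃−θ₄)].
Numerator sine = -0.99470; denominator sine = +0.34038.
Result = 0.0663·3.73·(-0.99470) / (0.2473·(+0.34038)) = -2.9223 rad/s; magnitude 2.9223 rad/s.

2.92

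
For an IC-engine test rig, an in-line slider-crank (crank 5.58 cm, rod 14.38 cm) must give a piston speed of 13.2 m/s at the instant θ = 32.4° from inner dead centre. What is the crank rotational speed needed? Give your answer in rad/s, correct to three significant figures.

331

For an in-line slider-crank, |v_piston| = rω|sinθ|·[1 + r cosθ/√(L² − r² sin²θ)].
With r = 0.0558 m, L = 0.1438 m, θ = 32.4°: the bracketed kinematic factor |dx/dθ| = 0.039914 m.
ω = v/|dx/dθ| = 13.2/0.039914 = 330.71 rad/s.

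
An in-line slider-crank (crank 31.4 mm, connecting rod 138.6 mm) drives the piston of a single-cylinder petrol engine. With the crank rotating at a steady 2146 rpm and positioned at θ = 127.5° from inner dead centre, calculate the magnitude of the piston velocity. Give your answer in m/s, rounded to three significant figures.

ω = 2π·2146/60 = 224.7 rad/s
For an in-line slider-crank, x = r cosθ + √(L² − r² sin²θ), so v = −rω sinθ·[1 + r cosθ/√(L² − r² sin²θ)].
With r = 0.0314 m, L = 0.1386 m, θ = 127.5°: √(L² − r² sin²θ) = 0.13634 m.
v = −0.0314·224.7·0.79335·[1 + 0.0314·-0.60876/0.13634] = -4.8134 m/s.
|v| = 4.8134 m/s.

4.81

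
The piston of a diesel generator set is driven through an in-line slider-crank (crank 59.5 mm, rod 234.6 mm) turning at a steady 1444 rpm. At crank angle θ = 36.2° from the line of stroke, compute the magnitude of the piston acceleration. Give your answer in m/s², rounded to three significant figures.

ω = 2π·1444/60 = 151.2 rad/s
x(θ) = r cosθ + √(L² − r² sin²θ); with ω constant, a = ω²·d²x/dθ².
d²x/dθ² = −r cosθ − r²(cos2θ)/√u − r⁴ sin²2θ/(4u^{3/2}),  u = L² − r² sin²θ = 0.0538023 m².
Substituting r = 0.0595 m, L = 0.2346 m, θ = 36.2°: d²x/dθ² = -0.052857 m.
a = ω²·d²x/dθ² = (151.2)²·(-0.052857) = -1208.6 m/s²;  |a| = 1208.6 m/s².

1210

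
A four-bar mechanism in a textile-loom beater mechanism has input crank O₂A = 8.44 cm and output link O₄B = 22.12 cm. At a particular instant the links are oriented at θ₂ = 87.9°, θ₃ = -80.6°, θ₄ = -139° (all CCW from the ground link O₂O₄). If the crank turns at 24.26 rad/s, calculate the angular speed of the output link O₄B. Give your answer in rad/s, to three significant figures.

ω₂ = 24.26 rad/s
Differentiating the loop-closure r₂e^{iθ₂}+r₃e^{iθ₃}=r₁+r₄e^{iθ₄} gives r₂ω₂e^{iθ₂}+r₃ω₃e^{iθ₃}=r₄ω₄e^{iθ₄}.
Eliminating the other unknown: ω₄ = r₂ω₂ sin(θ₂−θ₃) / [r₄ sin(θ₄−θ₃)].
Numerator sine = +0.19937; denominator sine = -0.85173.
Result = 0.0844·24.26·(+0.19937) / (0.2212·(-0.85173)) = -2.1667 rad/s; magnitude 2.1667 rad/s.

2.17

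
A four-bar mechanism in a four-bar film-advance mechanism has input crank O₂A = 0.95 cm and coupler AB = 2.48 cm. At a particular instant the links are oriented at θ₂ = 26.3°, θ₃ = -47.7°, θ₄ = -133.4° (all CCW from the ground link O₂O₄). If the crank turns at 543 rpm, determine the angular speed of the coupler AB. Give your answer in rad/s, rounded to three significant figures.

7.58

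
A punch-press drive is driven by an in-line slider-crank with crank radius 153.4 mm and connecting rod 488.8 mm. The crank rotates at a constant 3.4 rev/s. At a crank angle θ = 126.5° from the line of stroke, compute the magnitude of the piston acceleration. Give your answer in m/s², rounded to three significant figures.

47.7

ω = 2π·3.4 = 21.36 rad/s
x(θ) = r cosθ + √(L² − r² sin²θ); with ω constant, a = ω²·d²x/dθ².
d²x/dθ² = −r cosθ − r²(cos2θ)/√u − r⁴ sin²2θ/(4u^{3/2}),  u = L² − r² sin²θ = 0.22372 m².
Substituting r = 0.1534 m, L = 0.4888 m, θ = 126.5°: d²x/dθ² = +0.1046 m.
a = ω²·d²x/dθ² = (21.36)²·(+0.1046) = +47.734 m/s²;  |a| = 47.734 m/s².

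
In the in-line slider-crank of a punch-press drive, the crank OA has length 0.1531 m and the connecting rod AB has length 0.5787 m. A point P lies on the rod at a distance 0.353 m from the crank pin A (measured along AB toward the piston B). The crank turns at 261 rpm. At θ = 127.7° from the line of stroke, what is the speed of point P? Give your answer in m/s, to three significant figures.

ω = 27.33 rad/s.  Crank-pin speed |V_A| = rω = 4.1845 m/s, perpendicular to OA.
Rod angle: sinφ = −(r/L) sinθ ⇒ φ = -12.083°; ω_rod = −rω cosθ/√(L²−r²sin²θ) = +4.5221 rad/s.
V_P = V_A + ω_rod × AP, with AP = 0.353 m along the rod.
Components: V_Px = −rω sinθ − a·ω_rod·sinφ = -2.9767 m/s;  V_Py = rω cosθ + a·ω_rod·cosφ = -0.99802 m/s.
|V_P| = √(V_Px² + V_Py²) = 3.1396 m/s.

3.14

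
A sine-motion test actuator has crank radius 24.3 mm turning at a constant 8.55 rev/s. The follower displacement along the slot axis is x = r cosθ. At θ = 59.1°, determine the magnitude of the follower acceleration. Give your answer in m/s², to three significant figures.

ω = 53.72 rad/s (from 8.55 rev/s).
x = r cosθ ⇒ ẍ = −rω² cosθ (ω constant).
|a| = rω²|cosθ| = 0.0243·(53.72)²·|cos 59.1°| = 36.014 m/s².

36.0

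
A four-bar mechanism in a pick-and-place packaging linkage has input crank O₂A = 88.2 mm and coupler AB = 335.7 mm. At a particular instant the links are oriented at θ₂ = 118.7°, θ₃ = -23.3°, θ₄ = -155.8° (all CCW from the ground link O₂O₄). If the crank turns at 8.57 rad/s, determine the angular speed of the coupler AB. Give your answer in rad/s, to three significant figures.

ω₂ = 8.57 rad/s
Differentiating the loop-closure r₂e^{iθ₂}+r₃e^{iθ₃}=r₁+r₄e^{iθ₄} gives r₂ω₂e^{iθ₂}+r₃ω₃e^{iθ₃}=r₄ω₄e^{iθ₄}.
Eliminating the other unknown: ω₃ = r₂ω₂ sin(θ₄−θ₂) / [r₃ sin(θ₃−θ₄)].
Numerator sine = +0.99692; denominator sine = +0.73728.
Result = 0.0882·8.57·(+0.99692) / (0.3357·(+0.73728)) = +3.0446 rad/s; magnitude 3.0446 rad/s.

3.04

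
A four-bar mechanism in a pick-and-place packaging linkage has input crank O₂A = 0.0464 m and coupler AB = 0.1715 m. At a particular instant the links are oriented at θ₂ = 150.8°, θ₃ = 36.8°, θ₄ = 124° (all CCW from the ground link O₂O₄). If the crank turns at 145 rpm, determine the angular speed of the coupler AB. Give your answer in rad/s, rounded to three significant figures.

ω₂ = 15.18 rad/s (from 145 rpm).
Differentiating the loop-closure r₂e^{iθ₂}+r₃e^{iθ₃}=r₁+r₄e^{iθ₄} gives r₂ω₂e^{iθ₂}+r₃ω₃e^{iθ₃}=r₄ω₄e^{iθ₄}.
Eliminating the other unknown: ω₃ = r₂ω₂ sin(θ₄−θ₂) / [r₃ sin(θ₃−θ₄)].
Numerator sine = -0.45088; denominator sine = -0.99881.
Result = 0.0464·15.18·(-0.45088) / (0.1715·(-0.99881)) = +1.8545 rad/s; magnitude 1.8545 rad/s.

1.85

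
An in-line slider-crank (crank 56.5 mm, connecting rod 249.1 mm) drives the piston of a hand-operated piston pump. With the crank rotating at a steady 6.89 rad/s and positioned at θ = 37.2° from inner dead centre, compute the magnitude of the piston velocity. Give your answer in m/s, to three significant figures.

ω = 6.89 rad/s
For an in-line slider-crank, x = r cosθ + √(L² − r² sin²θ), so v = −rω sinθ·[1 + r cosθ/√(L² − r² sin²θ)].
With r = 0.0565 m, L = 0.2491 m, θ = 37.2°: √(L² − r² sin²θ) = 0.24675 m.
v = −0.0565·6.89·0.60460·[1 + 0.0565·0.79653/0.24675] = -0.27829 m/s.
|v| = 0.27829 m/s.

0.278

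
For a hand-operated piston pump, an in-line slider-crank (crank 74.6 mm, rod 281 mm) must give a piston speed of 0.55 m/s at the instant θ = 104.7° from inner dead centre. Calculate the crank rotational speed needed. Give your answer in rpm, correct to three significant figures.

For an in-line slider-crank, |v_piston| = rω|sinθ|·[1 + r cosθ/√(L² − r² sin²θ)].
With r = 0.0746 m, L = 0.281 m, θ = 104.7°: the bracketed kinematic factor |dx/dθ| = 0.067128 m.
ω = v/|dx/dθ| = 0.55/0.067128 = 8.1933 rad/s.
N = 60ω/(2π) = 78.24 rpm.

78.2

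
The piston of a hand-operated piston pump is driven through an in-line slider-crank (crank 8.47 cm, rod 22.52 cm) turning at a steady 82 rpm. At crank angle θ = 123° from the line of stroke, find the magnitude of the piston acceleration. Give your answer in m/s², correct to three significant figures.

4.33

ω = 2π·82/60 = 8.587 rad/s
x(θ) = r cosθ + √(L² − r² sin²θ); with ω constant, a = ω²·d²x/dθ².
d²x/dθ² = −r cosθ − r²(cos2θ)/√u − r⁴ sin²2θ/(4u^{3/2}),  u = L² − r² sin²θ = 0.045669 m².
Substituting r = 0.0847 m, L = 0.2252 m, θ = 123°: d²x/dθ² = +0.058685 m.
a = ω²·d²x/dθ² = (8.587)²·(+0.058685) = +4.3272 m/s²;  |a| = 4.3272 m/s².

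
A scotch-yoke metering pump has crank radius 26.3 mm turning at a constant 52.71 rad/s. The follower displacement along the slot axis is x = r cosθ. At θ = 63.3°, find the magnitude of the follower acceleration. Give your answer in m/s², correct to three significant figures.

ω = 52.71 rad/s
x = r cosθ ⇒ ẍ = −rω² cosθ (ω constant).
|a| = rω²|cosθ| = 0.0263·(52.71)²·|cos 63.3°| = 32.832 m/s².

32.8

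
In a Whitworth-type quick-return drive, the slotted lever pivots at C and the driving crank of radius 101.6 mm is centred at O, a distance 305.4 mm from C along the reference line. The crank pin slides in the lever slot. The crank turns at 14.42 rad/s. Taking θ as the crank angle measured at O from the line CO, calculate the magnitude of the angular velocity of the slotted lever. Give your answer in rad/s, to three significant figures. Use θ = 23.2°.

ω = 14.42 rad/s
Crank pin A relative to C: A = (d + r cosθ, r sinθ); lever angle φ = atan2(r sinθ, d + r cosθ).
Differentiating tanφ: φ̇ = rω(d cosθ + r)/(d² + r² + 2dr cosθ).
d² + r² + 2dr cosθ = |CA|² = 0.160631 m²;  d cosθ + r = +0.3823 m.
|ω_lever| = |0.1016·14.42·+0.3823| / 0.160631 = 3.4869 rad/s.

3.49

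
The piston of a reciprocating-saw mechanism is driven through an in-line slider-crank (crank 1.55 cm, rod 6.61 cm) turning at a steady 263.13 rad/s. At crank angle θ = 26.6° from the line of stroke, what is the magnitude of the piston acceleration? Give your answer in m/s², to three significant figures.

ω = 263.1 rad/s
x(θ) = r cosθ + √(L² − r² sin²θ); with ω constant, a = ω²·d²x/dθ².
d²x/dθ² = −r cosθ − r²(cos2θ)/√u − r⁴ sin²2θ/(4u^{3/2}),  u = L² − r² sin²θ = 0.00432104 m².
Substituting r = 0.0155 m, L = 0.0661 m, θ = 26.6°: d²x/dθ² = -0.016081 m.
a = ω²·d²x/dθ² = (263.1)²·(-0.016081) = -1113.4 m/s²;  |a| = 1113.4 m/s².

1110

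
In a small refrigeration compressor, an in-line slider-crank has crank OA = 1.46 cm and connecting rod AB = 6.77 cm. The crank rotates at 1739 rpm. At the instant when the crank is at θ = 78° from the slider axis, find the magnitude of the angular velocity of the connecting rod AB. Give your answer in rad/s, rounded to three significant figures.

8.35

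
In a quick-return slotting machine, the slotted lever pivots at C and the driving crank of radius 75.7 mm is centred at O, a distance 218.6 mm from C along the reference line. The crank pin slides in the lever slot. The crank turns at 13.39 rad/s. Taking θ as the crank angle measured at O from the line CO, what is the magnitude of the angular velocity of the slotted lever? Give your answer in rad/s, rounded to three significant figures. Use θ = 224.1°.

ω = 13.39 rad/s
Crank pin A relative to C: A = (d + r cosθ, r sinθ); lever angle φ = atan2(r sinθ, d + r cosθ).
Differentiating tanφ: φ̇ = rω(d cosθ + r)/(d² + r² + 2dr cosθ).
d² + r² + 2dr cosθ = |CA|² = 0.0297493 m²;  d cosθ + r = -0.081282 m.
|ω_lever| = |0.0757·13.39·-0.081282| / 0.0297493 = 2.7695 rad/s.

2.77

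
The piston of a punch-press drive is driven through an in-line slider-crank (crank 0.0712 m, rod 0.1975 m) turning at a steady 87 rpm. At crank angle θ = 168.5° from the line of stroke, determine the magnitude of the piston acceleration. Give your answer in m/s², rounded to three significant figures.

3.81

ω = 2π·87/60 = 9.111 rad/s
x(θ) = r cosθ + √(L² − r² sin²θ); with ω constant, a = ω²·d²x/dθ².
d²x/dθ² = −r cosθ − r²(cos2θ)/√u − r⁴ sin²2θ/(4u^{3/2}),  u = L² − r² sin²θ = 0.0388048 m².
Substituting r = 0.0712 m, L = 0.1975 m, θ = 168.5°: d²x/dθ² = +0.045953 m.
a = ω²·d²x/dθ² = (9.111)²·(+0.045953) = +3.8143 m/s²;  |a| = 3.8143 m/s².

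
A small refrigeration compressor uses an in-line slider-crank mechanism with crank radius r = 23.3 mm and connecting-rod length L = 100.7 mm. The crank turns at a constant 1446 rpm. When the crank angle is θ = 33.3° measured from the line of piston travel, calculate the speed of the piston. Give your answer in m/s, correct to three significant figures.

ω = 2π·1446/60 = 151.4 rad/s
For an in-line slider-crank, x = r cosθ + √(L² − r² sin²θ), so v = −rω sinθ·[1 + r cosθ/√(L² − r² sin²θ)].
With r = 0.0233 m, L = 0.1007 m, θ = 33.3°: √(L² − r² sin²θ) = 0.099884 m.
v = −0.0233·151.4·0.54902·[1 + 0.0233·0.83581/0.099884] = -2.3147 m/s.
|v| = 2.3147 m/s.

2.31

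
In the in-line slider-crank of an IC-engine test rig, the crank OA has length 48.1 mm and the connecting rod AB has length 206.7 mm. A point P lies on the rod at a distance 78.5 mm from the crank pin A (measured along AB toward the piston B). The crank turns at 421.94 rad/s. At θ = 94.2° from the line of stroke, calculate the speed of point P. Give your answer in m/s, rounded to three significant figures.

ω = 421.9 rad/s.  Crank-pin speed |V_A| = rω = 20.295 m/s, perpendicular to OA.
Rod angle: sinφ = −(r/L) sinθ ⇒ φ = -13.420°; ω_rod = −rω cosθ/√(L²−r²sin²θ) = +7.3929 rad/s.
V_P = V_A + ω_rod × AP, with AP = 0.0785 m along the rod.
Components: V_Px = −rω sinθ − a·ω_rod·sinφ = -20.106 m/s;  V_Py = rω cosθ + a·ω_rod·cosφ = -0.92189 m/s.
|V_P| = √(V_Px² + V_Py²) = 20.127 m/s.

20.1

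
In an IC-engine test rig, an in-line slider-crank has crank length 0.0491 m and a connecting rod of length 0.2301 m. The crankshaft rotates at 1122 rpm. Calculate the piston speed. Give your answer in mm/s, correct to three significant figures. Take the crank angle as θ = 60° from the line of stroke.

ω = 2π·1122/60 = 117.5 rad/s
For an in-line slider-crank, x = r cosθ + √(L² − r² sin²θ), so v = −rω sinθ·[1 + r cosθ/√(L² − r² sin²θ)].
With r = 0.0491 m, L = 0.2301 m, θ = 60°: √(L² − r² sin²θ) = 0.22614 m.
v = −0.0491·117.5·0.86603·[1 + 0.0491·0.50000/0.22614] = -5.5385 m/s.
|v| = 5.5385 m/s = 5538.5 mm/s.

5540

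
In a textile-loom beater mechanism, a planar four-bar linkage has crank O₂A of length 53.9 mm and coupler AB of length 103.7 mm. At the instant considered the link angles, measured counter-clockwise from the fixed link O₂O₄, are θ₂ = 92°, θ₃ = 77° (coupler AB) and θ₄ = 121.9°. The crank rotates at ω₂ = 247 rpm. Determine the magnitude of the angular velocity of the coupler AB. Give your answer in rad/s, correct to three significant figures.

9.49

ω₂ = 25.87 rad/s (from 247 rpm).
Differentiating the loop-closure r₂e^{iθ₂}+r₃e^{iθ₃}=r₁+r₄e^{iθ₄} gives r₂ω₂e^{iθ₂}+r₃ω₃e^{iθ₃}=r₄ω₄e^{iθ₄}.
Eliminating the other unknown: ω₃ = r₂ω₂ sin(θ₄−θ₂) / [r₃ sin(θ₃−θ₄)].
Numerator sine = +0.49849; denominator sine = -0.70587.
Result = 0.0539·25.87·(+0.49849) / (0.1037·(-0.70587)) = -9.4943 rad/s; magnitude 9.4943 rad/s.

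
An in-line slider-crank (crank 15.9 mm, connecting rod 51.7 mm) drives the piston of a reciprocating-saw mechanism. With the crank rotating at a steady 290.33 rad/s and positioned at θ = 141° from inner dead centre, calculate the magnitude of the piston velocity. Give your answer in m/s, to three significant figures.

2.20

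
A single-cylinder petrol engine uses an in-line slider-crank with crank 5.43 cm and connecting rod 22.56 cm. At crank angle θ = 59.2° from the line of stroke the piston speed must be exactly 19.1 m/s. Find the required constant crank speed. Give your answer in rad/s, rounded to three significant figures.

For an in-line slider-crank, |v_piston| = rω|sinθ|·[1 + r cosθ/√(L² − r² sin²θ)].
With r = 0.0543 m, L = 0.2256 m, θ = 59.2°: the bracketed kinematic factor |dx/dθ| = 0.052517 m.
ω = v/|dx/dθ| = 19.1/0.052517 = 363.69 rad/s.

364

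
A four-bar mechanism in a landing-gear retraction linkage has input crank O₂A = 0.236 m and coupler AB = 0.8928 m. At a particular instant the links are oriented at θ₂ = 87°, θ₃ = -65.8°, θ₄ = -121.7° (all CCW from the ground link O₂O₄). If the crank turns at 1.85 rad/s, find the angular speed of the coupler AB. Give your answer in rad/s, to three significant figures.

ω₂ = 1.85 rad/s
Differentiating the loop-closure r₂e^{iθ₂}+r₃e^{iθ₃}=r₁+r₄e^{iθ₄} gives r₂ω₂e^{iθ₂}+r₃ω₃e^{iθ₃}=r₄ω₄e^{iθ₄}.
Eliminating the other unknown: ω₃ = r₂ω₂ sin(θ₄−θ₂) / [r₃ sin(θ₃−θ₄)].
Numerator sine = +0.48022; denominator sine = +0.82806.
Result = 0.236·1.85·(+0.48022) / (0.8928·(+0.82806)) = +0.2836 rad/s; magnitude 0.2836 rad/s.

0.284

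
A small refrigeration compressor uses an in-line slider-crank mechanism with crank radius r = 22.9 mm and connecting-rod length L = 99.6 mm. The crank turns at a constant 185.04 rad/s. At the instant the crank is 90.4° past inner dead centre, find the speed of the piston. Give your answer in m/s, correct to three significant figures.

4.23

ω = 185 rad/s
For an in-line slider-crank, x = r cosθ + √(L² − r² sin²θ), so v = −rω sinθ·[1 + r cosθ/√(L² − r² sin²θ)].
With r = 0.0229 m, L = 0.0996 m, θ = 90.4°: √(L² − r² sin²θ) = 0.096932 m.
v = −0.0229·185·0.99998·[1 + 0.0229·-0.00698/0.096932] = -4.2303 m/s.
|v| = 4.2303 m/s.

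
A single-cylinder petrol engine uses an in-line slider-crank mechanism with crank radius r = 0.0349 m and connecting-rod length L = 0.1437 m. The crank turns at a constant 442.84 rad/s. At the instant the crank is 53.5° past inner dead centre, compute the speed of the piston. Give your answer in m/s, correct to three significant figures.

ω = 442.8 rad/s
For an in-line slider-crank, x = r cosθ + √(L² − r² sin²θ), so v = −rω sinθ·[1 + r cosθ/√(L² − r² sin²θ)].
With r = 0.0349 m, L = 0.1437 m, θ = 53.5°: √(L² − r² sin²θ) = 0.14093 m.
v = −0.0349·442.8·0.80386·[1 + 0.0349·0.59482/0.14093] = -14.254 m/s.
|v| = 14.254 m/s.

14.3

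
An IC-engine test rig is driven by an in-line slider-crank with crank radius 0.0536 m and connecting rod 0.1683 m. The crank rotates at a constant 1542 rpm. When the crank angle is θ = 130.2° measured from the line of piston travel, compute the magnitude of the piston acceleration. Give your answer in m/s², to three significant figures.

ω = 2π·1542/60 = 161.5 rad/s
x(θ) = r cosθ + √(L² − r² sin²θ); with ω constant, a = ω²·d²x/dθ².
d²x/dθ² = −r cosθ − r²(cos2θ)/√u − r⁴ sin²2θ/(4u^{3/2}),  u = L² − r² sin²θ = 0.0266489 m².
Substituting r = 0.0536 m, L = 0.1683 m, θ = 130.2°: d²x/dθ² = +0.03707 m.
a = ω²·d²x/dθ² = (161.5)²·(+0.03707) = +966.61 m/s²;  |a| = 966.61 m/s².

967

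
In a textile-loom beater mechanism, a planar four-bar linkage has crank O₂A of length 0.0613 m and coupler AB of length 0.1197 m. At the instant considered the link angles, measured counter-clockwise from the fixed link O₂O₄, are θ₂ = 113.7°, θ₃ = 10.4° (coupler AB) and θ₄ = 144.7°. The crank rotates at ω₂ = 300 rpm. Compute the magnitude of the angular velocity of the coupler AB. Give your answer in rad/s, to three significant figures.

11.6

ω₂ = 31.42 rad/s (from 300 rpm).
Differentiating the loop-closure r₂e^{iθ₂}+r₃e^{iθ₃}=r₁+r₄e^{iθ₄} gives r₂ω₂e^{iθ₂}+r₃ω₃e^{iθ₃}=r₄ω₄e^{iθ₄}.
Eliminating the other unknown: ω₃ = r₂ω₂ sin(θ₄−θ₂) / [r₃ sin(θ₃−θ₄)].
Numerator sine = +0.51504; denominator sine = -0.71569.
Result = 0.0613·31.42·(+0.51504) / (0.1197·(-0.71569)) = -11.578 rad/s; magnitude 11.578 rad/s.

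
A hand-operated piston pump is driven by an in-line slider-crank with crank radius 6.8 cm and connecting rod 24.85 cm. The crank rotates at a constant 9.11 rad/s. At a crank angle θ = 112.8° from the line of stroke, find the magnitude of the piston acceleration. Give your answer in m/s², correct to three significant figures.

ω = 9.11 rad/s
x(θ) = r cosθ + √(L² − r² sin²θ); with ω constant, a = ω²·d²x/dθ².
d²x/dθ² = −r cosθ − r²(cos2θ)/√u − r⁴ sin²2θ/(4u^{3/2}),  u = L² − r² sin²θ = 0.0578226 m².
Substituting r = 0.068 m, L = 0.2485 m, θ = 112.8°: d²x/dθ² = +0.039609 m.
a = ω²·d²x/dθ² = (9.11)²·(+0.039609) = +3.2872 m/s²;  |a| = 3.2872 m/s².

3.29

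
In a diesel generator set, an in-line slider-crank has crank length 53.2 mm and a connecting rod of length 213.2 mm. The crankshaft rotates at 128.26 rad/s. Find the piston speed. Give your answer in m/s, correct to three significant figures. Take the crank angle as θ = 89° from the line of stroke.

6.85

ω = 128.3 rad/s
For an in-line slider-crank, x = r cosθ + √(L² − r² sin²θ), so v = −rω sinθ·[1 + r cosθ/√(L² − r² sin²θ)].
With r = 0.0532 m, L = 0.2132 m, θ = 89°: √(L² − r² sin²θ) = 0.20646 m.
v = −0.0532·128.3·0.99985·[1 + 0.0532·0.01745/0.20646] = -6.8531 m/s.
|v| = 6.8531 m/s.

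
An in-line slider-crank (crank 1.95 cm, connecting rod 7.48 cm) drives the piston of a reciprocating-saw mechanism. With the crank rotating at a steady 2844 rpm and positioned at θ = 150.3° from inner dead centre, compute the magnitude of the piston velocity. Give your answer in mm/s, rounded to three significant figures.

2220

ω = 2π·2844/60 = 297.8 rad/s
For an in-line slider-crank, x = r cosθ + √(L² − r² sin²θ), so v = −rω sinθ·[1 + r cosθ/√(L² − r² sin²θ)].
With r = 0.0195 m, L = 0.0748 m, θ = 150.3°: √(L² − r² sin²θ) = 0.074173 m.
v = −0.0195·297.8·0.49546·[1 + 0.0195·-0.86863/0.074173] = -2.2203 m/s.
|v| = 2.2203 m/s = 2220.3 mm/s.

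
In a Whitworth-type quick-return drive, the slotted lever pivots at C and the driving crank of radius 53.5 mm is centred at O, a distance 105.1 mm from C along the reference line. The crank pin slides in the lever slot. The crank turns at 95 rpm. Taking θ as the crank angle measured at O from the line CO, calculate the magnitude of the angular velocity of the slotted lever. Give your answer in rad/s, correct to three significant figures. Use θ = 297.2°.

2.84

ω = 9.948 rad/s (from 95 rpm).
Crank pin A relative to C: A = (d + r cosθ, r sinθ); lever angle φ = atan2(r sinθ, d + r cosθ).
Differentiating tanφ: φ̇ = rω(d cosθ + r)/(d² + r² + 2dr cosθ).
d² + r² + 2dr cosθ = |CA|² = 0.0190486 m²;  d cosθ + r = +0.10154 m.
|ω_lever| = |0.0535·9.948·+0.10154| / 0.0190486 = 2.8372 rad/s.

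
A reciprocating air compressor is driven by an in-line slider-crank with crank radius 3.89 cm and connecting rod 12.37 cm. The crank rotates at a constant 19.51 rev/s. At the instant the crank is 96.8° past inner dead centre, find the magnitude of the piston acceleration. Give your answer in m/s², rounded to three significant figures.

ω = 2π·19.5 = 122.6 rad/s
x(θ) = r cosθ + √(L² − r² sin²θ); with ω constant, a = ω²·d²x/dθ².
d²x/dθ² = −r cosθ − r²(cos2θ)/√u − r⁴ sin²2θ/(4u^{3/2}),  u = L² − r² sin²θ = 0.0138097 m².
Substituting r = 0.0389 m, L = 0.1237 m, θ = 96.8°: d²x/dθ² = +0.017102 m.
a = ω²·d²x/dθ² = (122.6)²·(+0.017102) = +256.99 m/s²;  |a| = 256.99 m/s².

257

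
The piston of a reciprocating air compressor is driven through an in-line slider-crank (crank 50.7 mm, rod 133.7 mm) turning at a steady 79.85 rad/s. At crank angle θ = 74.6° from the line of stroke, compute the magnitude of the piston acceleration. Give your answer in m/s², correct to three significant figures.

25.8

ω = 79.85 rad/s
x(θ) = r cosθ + √(L² − r² sin²θ); with ω constant, a = ω²·d²x/dθ².
d²x/dθ² = −r cosθ − r²(cos2θ)/√u − r⁴ sin²2θ/(4u^{3/2}),  u = L² − r² sin²θ = 0.0154865 m².
Substituting r = 0.0507 m, L = 0.1337 m, θ = 74.6°: d²x/dθ² = +0.004054 m.
a = ω²·d²x/dθ² = (79.85)²·(+0.004054) = +25.848 m/s²;  |a| = 25.848 m/s².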